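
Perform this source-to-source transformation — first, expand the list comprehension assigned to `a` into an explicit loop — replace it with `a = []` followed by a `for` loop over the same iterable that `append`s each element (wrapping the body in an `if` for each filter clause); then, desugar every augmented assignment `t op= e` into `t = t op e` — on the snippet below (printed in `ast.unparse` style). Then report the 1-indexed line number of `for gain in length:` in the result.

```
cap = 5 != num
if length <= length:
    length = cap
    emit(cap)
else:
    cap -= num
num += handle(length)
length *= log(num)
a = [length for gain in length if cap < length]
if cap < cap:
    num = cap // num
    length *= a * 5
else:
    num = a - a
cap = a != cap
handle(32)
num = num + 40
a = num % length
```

Transformed code:
cap = 5 != num
if length <= length:
    length = cap
    emit(cap)
else:
    cap = cap - num
num = num + handle(length)
length = length * log(num)
a = []
for gain in length:
    if cap < length:
        a.append(length)
if cap < cap:
    num = cap // num
    length = length * (a * 5)
else:
    num = a - a
cap = a != cap
handle(32)
num = num + 40
a = num % length

10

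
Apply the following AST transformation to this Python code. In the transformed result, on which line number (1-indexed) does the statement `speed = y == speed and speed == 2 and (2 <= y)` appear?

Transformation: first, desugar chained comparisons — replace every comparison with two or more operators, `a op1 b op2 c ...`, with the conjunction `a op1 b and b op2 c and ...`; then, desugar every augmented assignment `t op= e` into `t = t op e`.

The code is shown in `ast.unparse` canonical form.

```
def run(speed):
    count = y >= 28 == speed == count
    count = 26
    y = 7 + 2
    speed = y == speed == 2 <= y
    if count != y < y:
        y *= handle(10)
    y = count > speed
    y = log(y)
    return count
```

Transformed code:
def run(speed):
    count = y >= 28 and 28 == speed and (speed == count)
    count = 26
    y = 7 + 2
    speed = y == speed and speed == 2 and (2 <= y)
    if count != y and y < y:
        y = y * handle(10)
    y = count > speed
    y = log(y)
    return count

5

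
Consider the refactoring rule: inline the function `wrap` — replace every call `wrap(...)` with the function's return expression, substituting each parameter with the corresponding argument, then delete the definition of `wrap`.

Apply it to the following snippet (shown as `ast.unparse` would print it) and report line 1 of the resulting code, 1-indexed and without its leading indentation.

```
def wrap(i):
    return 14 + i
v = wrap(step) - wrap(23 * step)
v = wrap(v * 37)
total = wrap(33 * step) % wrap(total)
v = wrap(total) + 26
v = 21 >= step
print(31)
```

v = 14 + step - (14 + 23 * step)

Transformed code:
v = 14 + step - (14 + 23 * step)
v = 14 + v * 37
total = (14 + 33 * step) % (14 + total)
v = 14 + total + 26
v = 21 >= step
print(31)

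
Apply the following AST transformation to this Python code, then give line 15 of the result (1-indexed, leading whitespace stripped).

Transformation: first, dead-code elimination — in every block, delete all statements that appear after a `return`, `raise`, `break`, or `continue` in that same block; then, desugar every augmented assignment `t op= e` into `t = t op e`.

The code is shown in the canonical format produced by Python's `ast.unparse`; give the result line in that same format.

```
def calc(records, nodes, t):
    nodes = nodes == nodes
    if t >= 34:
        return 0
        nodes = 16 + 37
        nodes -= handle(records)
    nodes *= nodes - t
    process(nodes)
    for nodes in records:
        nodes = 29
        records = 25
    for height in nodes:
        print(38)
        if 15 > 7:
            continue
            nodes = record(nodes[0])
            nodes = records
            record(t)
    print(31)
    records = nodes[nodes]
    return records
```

Transformed code:
def calc(records, nodes, t):
    nodes = nodes == nodes
    if t >= 34:
        return 0
    nodes = nodes * (nodes - t)
    process(nodes)
    for nodes in records:
        nodes = 29
        records = 25
    for height in nodes:
        print(38)
        if 15 > 7:
            continue
    print(31)
    records = nodes[nodes]
    return records

records = nodes[nodes]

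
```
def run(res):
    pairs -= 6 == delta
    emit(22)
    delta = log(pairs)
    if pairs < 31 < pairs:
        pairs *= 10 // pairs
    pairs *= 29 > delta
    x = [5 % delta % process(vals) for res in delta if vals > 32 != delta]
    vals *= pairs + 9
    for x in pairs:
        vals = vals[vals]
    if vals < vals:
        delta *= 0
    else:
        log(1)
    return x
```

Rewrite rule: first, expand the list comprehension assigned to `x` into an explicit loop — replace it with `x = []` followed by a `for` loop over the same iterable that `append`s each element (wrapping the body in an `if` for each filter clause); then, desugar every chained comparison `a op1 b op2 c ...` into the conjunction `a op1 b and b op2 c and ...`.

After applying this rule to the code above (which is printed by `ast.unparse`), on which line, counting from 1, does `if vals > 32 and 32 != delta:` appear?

10

Transformed code:
def run(res):
    pairs -= 6 == delta
    emit(22)
    delta = log(pairs)
    if pairs < 31 and 31 < pairs:
        pairs *= 10 // pairs
    pairs *= 29 > delta
    x = []
    for res in delta:
        if vals > 32 and 32 != delta:
            x.append(5 % delta % process(vals))
    vals *= pairs + 9
    for x in pairs:
        vals = vals[vals]
    if vals < vals:
        delta *= 0
    else:
        log(1)
    return x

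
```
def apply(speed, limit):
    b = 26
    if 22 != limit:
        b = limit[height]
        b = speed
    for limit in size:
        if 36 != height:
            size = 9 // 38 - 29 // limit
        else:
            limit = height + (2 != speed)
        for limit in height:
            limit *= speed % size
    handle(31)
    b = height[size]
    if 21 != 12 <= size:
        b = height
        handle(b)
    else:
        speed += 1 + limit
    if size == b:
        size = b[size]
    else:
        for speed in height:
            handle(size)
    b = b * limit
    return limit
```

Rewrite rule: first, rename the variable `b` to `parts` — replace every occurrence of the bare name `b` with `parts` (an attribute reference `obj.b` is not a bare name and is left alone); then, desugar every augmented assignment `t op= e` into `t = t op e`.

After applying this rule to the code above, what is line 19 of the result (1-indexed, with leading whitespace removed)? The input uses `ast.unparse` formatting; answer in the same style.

Transformed code:
def apply(speed, limit):
    parts = 26
    if 22 != limit:
        parts = limit[height]
        parts = speed
    for limit in size:
        if 36 != height:
            size = 9 // 38 - 29 // limit
        else:
            limit = height + (2 != speed)
        for limit in height:
            limit = limit * (speed % size)
    handle(31)
    parts = height[size]
    if 21 != 12 <= size:
        parts = height
        handle(parts)
    else:
        speed = speed + (1 + limit)
    if size == parts:
        size = parts[size]
    else:
        for speed in height:
            handle(size)
    parts = parts * limit
    return limit

speed = speed + (1 + limit)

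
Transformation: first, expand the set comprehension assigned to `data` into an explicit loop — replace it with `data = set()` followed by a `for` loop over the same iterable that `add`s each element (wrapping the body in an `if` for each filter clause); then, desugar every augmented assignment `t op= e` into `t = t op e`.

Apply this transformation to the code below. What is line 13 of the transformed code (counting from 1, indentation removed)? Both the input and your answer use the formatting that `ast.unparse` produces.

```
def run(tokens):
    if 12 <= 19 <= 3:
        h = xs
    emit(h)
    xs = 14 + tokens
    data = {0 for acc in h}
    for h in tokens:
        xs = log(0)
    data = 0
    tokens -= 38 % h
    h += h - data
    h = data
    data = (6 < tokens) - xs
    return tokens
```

h = h + (h - data)

Transformed code:
def run(tokens):
    if 12 <= 19 <= 3:
        h = xs
    emit(h)
    xs = 14 + tokens
    data = set()
    for acc in h:
        data.add(0)
    for h in tokens:
        xs = log(0)
    data = 0
    tokens = tokens - 38 % h
    h = h + (h - data)
    h = data
    data = (6 < tokens) - xs
    return tokens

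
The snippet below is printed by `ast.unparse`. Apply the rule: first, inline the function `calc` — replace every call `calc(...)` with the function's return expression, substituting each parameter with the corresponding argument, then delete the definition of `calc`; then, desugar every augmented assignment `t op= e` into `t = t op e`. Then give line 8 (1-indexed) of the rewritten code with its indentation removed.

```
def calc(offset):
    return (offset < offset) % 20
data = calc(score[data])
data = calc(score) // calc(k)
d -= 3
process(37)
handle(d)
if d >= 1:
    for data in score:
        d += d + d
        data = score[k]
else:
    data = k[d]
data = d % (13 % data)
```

d = d + (d + d)

Transformed code:
data = (score[data] < score[data]) % 20
data = (score < score) % 20 // ((k < k) % 20)
d = d - 3
process(37)
handle(d)
if d >= 1:
    for data in score:
        d = d + (d + d)
        data = score[k]
else:
    data = k[d]
data = d % (13 % data)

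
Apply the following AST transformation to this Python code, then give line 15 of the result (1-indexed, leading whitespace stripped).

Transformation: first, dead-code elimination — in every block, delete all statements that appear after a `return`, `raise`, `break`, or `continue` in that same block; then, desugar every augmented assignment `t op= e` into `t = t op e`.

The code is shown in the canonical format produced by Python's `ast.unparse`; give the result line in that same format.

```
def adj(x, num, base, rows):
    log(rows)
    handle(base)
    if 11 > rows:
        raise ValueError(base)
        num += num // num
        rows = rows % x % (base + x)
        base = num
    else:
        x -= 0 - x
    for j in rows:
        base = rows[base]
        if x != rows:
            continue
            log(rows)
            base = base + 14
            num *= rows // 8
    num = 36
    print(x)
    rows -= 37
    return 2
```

Transformed code:
def adj(x, num, base, rows):
    log(rows)
    handle(base)
    if 11 > rows:
        raise ValueError(base)
    else:
        x = x - (0 - x)
    for j in rows:
        base = rows[base]
        if x != rows:
            continue
    num = 36
    print(x)
    rows = rows - 37
    return 2

return 2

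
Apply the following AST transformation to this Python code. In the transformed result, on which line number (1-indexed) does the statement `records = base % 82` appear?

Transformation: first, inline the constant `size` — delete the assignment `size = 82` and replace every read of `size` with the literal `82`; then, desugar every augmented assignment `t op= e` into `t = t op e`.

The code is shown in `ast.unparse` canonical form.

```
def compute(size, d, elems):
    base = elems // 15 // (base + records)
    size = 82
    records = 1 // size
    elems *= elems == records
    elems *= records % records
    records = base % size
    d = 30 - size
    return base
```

Transformed code:
def compute(size, d, elems):
    base = elems // 15 // (base + records)
    records = 1 // 82
    elems = elems * (elems == records)
    elems = elems * (records % records)
    records = base % 82
    d = 30 - 82
    return base

6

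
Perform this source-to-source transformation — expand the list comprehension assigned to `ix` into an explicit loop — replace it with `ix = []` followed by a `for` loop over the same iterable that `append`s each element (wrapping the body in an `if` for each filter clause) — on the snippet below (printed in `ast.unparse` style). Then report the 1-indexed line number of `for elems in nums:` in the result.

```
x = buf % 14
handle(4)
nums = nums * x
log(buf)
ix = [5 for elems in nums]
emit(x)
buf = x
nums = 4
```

6

Transformed code:
x = buf % 14
handle(4)
nums = nums * x
log(buf)
ix = []
for elems in nums:
    ix.append(5)
emit(x)
buf = x
nums = 4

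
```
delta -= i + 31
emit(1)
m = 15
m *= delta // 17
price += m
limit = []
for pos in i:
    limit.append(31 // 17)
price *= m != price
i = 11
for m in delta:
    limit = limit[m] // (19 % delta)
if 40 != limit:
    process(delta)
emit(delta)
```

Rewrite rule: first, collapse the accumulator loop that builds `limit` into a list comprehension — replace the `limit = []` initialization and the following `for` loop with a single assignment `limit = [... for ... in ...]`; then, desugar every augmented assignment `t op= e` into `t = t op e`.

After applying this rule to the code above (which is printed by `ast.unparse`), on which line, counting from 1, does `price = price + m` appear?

5

Transformed code:
delta = delta - (i + 31)
emit(1)
m = 15
m = m * (delta // 17)
price = price + m
limit = [31 // 17 for pos in i]
price = price * (m != price)
i = 11
for m in delta:
    limit = limit[m] // (19 % delta)
if 40 != limit:
    process(delta)
emit(delta)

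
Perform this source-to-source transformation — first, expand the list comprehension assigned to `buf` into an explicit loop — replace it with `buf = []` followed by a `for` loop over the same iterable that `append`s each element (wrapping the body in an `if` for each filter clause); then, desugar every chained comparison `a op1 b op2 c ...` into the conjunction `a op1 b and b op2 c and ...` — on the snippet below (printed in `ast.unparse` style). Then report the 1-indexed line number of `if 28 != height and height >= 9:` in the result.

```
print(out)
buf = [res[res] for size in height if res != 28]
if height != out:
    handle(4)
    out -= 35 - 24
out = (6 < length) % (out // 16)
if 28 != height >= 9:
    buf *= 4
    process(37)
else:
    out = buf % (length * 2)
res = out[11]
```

Transformed code:
print(out)
buf = []
for size in height:
    if res != 28:
        buf.append(res[res])
if height != out:
    handle(4)
    out -= 35 - 24
out = (6 < length) % (out // 16)
if 28 != height and height >= 9:
    buf *= 4
    process(37)
else:
    out = buf % (length * 2)
res = out[11]

10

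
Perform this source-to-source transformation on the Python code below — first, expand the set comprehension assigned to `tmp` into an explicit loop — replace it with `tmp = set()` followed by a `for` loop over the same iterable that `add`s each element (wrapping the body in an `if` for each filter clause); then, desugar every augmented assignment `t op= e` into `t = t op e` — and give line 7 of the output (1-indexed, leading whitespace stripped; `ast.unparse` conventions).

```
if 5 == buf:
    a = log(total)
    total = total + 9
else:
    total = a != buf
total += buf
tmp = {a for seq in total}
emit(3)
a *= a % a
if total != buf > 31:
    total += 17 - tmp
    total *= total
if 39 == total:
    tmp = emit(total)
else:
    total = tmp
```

tmp = set()

Transformed code:
if 5 == buf:
    a = log(total)
    total = total + 9
else:
    total = a != buf
total = total + buf
tmp = set()
for seq in total:
    tmp.add(a)
emit(3)
a = a * (a % a)
if total != buf > 31:
    total = total + (17 - tmp)
    total = total * total
if 39 == total:
    tmp = emit(total)
else:
    total = tmp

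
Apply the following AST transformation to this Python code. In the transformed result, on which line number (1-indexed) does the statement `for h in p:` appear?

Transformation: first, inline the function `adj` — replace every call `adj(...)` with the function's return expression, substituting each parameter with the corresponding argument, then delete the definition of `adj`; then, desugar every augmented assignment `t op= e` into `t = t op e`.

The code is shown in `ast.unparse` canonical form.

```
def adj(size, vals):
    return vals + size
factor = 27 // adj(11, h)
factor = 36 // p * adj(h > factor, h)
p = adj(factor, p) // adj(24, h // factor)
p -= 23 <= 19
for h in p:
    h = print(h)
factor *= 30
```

Transformed code:
factor = 27 // (h + 11)
factor = 36 // p * (h + (h > factor))
p = (p + factor) // (h // factor + 24)
p = p - (23 <= 19)
for h in p:
    h = print(h)
factor = factor * 30

5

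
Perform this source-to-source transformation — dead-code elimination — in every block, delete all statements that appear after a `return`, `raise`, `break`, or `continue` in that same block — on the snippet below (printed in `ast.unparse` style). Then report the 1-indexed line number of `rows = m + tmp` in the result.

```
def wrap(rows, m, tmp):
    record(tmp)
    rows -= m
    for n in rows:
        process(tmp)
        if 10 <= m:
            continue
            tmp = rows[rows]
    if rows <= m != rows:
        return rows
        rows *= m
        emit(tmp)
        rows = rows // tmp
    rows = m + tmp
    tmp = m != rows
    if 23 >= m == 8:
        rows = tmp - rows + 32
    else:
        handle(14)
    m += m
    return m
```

Transformed code:
def wrap(rows, m, tmp):
    record(tmp)
    rows -= m
    for n in rows:
        process(tmp)
        if 10 <= m:
            continue
    if rows <= m != rows:
        return rows
    rows = m + tmp
    tmp = m != rows
    if 23 >= m == 8:
        rows = tmp - rows + 32
    else:
        handle(14)
    m += m
    return m

10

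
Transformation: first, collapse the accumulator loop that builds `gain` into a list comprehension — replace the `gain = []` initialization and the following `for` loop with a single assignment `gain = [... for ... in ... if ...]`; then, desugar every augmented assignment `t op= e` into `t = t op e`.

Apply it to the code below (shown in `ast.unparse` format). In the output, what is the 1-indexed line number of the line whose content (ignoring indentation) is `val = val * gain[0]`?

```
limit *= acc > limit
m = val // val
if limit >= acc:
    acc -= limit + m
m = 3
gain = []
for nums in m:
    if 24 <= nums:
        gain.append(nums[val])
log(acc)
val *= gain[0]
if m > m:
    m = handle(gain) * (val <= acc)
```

Transformed code:
limit = limit * (acc > limit)
m = val // val
if limit >= acc:
    acc = acc - (limit + m)
m = 3
gain = [nums[val] for nums in m if 24 <= nums]
log(acc)
val = val * gain[0]
if m > m:
    m = handle(gain) * (val <= acc)

8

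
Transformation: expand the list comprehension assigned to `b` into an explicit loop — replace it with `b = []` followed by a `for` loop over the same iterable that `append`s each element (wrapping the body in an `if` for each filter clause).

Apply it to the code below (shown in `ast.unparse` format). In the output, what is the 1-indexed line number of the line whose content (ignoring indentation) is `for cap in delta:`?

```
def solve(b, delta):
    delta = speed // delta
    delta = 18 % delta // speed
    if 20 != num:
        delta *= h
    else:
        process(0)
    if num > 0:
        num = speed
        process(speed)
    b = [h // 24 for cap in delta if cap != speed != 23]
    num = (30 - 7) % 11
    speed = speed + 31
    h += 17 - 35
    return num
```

Transformed code:
def solve(b, delta):
    delta = speed // delta
    delta = 18 % delta // speed
    if 20 != num:
        delta *= h
    else:
        process(0)
    if num > 0:
        num = speed
        process(speed)
    b = []
    for cap in delta:
        if cap != speed != 23:
            b.append(h // 24)
    num = (30 - 7) % 11
    speed = speed + 31
    h += 17 - 35
    return num

12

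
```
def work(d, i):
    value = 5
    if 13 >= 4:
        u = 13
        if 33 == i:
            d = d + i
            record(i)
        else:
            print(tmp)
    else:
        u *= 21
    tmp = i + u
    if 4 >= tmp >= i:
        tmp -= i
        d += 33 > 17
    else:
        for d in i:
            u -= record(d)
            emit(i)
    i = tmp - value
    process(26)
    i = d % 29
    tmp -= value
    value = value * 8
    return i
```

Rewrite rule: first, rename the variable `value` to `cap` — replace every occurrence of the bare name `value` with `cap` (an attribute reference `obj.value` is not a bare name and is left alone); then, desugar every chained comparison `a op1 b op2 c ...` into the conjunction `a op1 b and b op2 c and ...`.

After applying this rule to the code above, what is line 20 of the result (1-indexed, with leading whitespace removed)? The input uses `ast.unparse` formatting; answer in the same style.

Transformed code:
def work(d, i):
    cap = 5
    if 13 >= 4:
        u = 13
        if 33 == i:
            d = d + i
            record(i)
        else:
            print(tmp)
    else:
        u *= 21
    tmp = i + u
    if 4 >= tmp and tmp >= i:
        tmp -= i
        d += 33 > 17
    else:
        for d in i:
            u -= record(d)
            emit(i)
    i = tmp - cap
    process(26)
    i = d % 29
    tmp -= cap
    cap = cap * 8
    return i

i = tmp - cap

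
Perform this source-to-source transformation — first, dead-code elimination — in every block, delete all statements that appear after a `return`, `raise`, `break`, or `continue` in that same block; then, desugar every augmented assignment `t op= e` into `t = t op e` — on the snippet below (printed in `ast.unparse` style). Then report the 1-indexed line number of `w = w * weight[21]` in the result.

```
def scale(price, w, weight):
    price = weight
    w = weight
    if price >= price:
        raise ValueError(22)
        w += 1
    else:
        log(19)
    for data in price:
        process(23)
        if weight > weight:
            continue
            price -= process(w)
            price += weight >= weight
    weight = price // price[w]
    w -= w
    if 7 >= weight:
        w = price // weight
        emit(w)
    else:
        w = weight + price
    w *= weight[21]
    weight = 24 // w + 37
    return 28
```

19

Transformed code:
def scale(price, w, weight):
    price = weight
    w = weight
    if price >= price:
        raise ValueError(22)
    else:
        log(19)
    for data in price:
        process(23)
        if weight > weight:
            continue
    weight = price // price[w]
    w = w - w
    if 7 >= weight:
        w = price // weight
        emit(w)
    else:
        w = weight + price
    w = w * weight[21]
    weight = 24 // w + 37
    return 28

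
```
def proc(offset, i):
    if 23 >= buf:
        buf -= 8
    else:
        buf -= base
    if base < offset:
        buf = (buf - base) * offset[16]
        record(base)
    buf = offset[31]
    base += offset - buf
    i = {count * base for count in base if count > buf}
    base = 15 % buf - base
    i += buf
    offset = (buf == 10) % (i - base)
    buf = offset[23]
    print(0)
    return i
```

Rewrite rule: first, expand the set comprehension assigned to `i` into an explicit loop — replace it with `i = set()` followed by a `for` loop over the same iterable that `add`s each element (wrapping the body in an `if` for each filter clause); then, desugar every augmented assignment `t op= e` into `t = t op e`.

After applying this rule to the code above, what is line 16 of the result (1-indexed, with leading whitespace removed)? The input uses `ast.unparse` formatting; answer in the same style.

Transformed code:
def proc(offset, i):
    if 23 >= buf:
        buf = buf - 8
    else:
        buf = buf - base
    if base < offset:
        buf = (buf - base) * offset[16]
        record(base)
    buf = offset[31]
    base = base + (offset - buf)
    i = set()
    for count in base:
        if count > buf:
            i.add(count * base)
    base = 15 % buf - base
    i = i + buf
    offset = (buf == 10) % (i - base)
    buf = offset[23]
    print(0)
    return i

i = i + buf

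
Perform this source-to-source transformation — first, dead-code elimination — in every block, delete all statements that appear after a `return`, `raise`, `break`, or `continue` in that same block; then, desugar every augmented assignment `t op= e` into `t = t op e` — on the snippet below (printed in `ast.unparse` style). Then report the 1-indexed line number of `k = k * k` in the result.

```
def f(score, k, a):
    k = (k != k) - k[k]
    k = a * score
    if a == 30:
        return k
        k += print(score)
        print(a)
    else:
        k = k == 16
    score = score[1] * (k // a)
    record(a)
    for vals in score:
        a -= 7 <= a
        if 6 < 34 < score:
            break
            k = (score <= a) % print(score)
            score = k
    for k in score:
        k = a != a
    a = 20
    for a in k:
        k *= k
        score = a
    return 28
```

Transformed code:
def f(score, k, a):
    k = (k != k) - k[k]
    k = a * score
    if a == 30:
        return k
    else:
        k = k == 16
    score = score[1] * (k // a)
    record(a)
    for vals in score:
        a = a - (7 <= a)
        if 6 < 34 < score:
            break
    for k in score:
        k = a != a
    a = 20
    for a in k:
        k = k * k
        score = a
    return 28

18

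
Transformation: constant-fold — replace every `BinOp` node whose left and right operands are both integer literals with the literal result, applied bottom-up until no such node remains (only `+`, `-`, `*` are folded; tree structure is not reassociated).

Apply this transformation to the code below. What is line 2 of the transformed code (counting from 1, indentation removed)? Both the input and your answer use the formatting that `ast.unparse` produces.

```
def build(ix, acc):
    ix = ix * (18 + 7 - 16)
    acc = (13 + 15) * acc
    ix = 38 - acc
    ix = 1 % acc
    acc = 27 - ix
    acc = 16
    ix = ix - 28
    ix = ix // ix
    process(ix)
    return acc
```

ix = ix * 9

Transformed code:
def build(ix, acc):
    ix = ix * 9
    acc = 28 * acc
    ix = 38 - acc
    ix = 1 % acc
    acc = 27 - ix
    acc = 16
    ix = ix - 28
    ix = ix // ix
    process(ix)
    return acc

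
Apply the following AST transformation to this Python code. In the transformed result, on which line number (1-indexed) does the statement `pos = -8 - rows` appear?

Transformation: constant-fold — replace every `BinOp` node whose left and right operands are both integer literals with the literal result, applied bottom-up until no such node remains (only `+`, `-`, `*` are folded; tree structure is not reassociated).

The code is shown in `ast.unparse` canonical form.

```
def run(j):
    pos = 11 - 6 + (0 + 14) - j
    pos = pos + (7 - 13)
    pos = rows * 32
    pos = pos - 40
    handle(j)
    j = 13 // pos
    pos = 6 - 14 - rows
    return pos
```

Transformed code:
def run(j):
    pos = 19 - j
    pos = pos + -6
    pos = rows * 32
    pos = pos - 40
    handle(j)
    j = 13 // pos
    pos = -8 - rows
    return pos

8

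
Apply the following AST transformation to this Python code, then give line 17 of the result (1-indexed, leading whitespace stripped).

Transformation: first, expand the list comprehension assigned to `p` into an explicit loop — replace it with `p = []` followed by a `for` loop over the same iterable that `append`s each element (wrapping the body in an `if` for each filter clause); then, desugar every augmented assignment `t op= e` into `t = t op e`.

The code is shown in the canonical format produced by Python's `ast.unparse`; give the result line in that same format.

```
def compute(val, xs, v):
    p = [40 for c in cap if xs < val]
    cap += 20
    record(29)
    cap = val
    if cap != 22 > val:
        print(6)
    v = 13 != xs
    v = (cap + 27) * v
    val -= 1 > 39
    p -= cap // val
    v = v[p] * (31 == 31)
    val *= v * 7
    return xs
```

Transformed code:
def compute(val, xs, v):
    p = []
    for c in cap:
        if xs < val:
            p.append(40)
    cap = cap + 20
    record(29)
    cap = val
    if cap != 22 > val:
        print(6)
    v = 13 != xs
    v = (cap + 27) * v
    val = val - (1 > 39)
    p = p - cap // val
    v = v[p] * (31 == 31)
    val = val * (v * 7)
    return xs

return xs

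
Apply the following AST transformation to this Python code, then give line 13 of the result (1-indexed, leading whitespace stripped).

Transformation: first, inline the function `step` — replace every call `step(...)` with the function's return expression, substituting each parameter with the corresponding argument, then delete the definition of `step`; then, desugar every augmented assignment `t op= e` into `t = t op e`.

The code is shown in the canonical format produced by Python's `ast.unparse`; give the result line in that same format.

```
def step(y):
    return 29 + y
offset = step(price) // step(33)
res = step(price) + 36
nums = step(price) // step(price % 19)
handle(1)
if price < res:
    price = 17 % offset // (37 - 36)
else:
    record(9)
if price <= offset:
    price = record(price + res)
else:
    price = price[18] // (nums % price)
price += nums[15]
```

price = price + nums[15]

Transformed code:
offset = (29 + price) // (29 + 33)
res = 29 + price + 36
nums = (29 + price) // (29 + price % 19)
handle(1)
if price < res:
    price = 17 % offset // (37 - 36)
else:
    record(9)
if price <= offset:
    price = record(price + res)
else:
    price = price[18] // (nums % price)
price = price + nums[15]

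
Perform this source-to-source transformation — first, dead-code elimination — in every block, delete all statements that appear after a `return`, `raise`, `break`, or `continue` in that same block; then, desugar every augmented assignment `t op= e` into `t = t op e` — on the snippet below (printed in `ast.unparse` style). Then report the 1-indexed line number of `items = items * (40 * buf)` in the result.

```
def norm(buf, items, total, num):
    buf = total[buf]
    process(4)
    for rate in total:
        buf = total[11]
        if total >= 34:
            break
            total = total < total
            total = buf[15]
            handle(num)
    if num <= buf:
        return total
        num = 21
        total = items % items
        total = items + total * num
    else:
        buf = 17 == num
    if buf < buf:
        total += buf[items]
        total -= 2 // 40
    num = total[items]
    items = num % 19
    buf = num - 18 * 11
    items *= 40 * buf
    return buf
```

Transformed code:
def norm(buf, items, total, num):
    buf = total[buf]
    process(4)
    for rate in total:
        buf = total[11]
        if total >= 34:
            break
    if num <= buf:
        return total
    else:
        buf = 17 == num
    if buf < buf:
        total = total + buf[items]
        total = total - 2 // 40
    num = total[items]
    items = num % 19
    buf = num - 18 * 11
    items = items * (40 * buf)
    return buf

18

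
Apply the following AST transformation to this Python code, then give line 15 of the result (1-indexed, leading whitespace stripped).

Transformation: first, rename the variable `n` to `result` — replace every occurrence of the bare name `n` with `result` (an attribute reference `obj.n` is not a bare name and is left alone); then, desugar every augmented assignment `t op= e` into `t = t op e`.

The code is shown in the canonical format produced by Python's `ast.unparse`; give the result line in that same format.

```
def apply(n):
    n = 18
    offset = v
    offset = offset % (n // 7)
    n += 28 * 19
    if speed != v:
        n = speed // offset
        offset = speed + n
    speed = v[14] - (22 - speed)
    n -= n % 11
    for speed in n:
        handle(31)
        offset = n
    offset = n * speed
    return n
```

return result

Transformed code:
def apply(result):
    result = 18
    offset = v
    offset = offset % (result // 7)
    result = result + 28 * 19
    if speed != v:
        result = speed // offset
        offset = speed + result
    speed = v[14] - (22 - speed)
    result = result - result % 11
    for speed in result:
        handle(31)
        offset = result
    offset = result * speed
    return result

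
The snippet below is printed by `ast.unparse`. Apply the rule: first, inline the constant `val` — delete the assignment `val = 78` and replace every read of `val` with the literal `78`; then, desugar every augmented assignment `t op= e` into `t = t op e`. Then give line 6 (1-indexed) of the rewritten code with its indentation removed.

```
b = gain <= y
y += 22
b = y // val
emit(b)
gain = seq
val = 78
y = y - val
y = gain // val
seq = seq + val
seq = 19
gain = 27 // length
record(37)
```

y = y - 78

Transformed code:
b = gain <= y
y = y + 22
b = y // 78
emit(b)
gain = seq
y = y - 78
y = gain // 78
seq = seq + 78
seq = 19
gain = 27 // length
record(37)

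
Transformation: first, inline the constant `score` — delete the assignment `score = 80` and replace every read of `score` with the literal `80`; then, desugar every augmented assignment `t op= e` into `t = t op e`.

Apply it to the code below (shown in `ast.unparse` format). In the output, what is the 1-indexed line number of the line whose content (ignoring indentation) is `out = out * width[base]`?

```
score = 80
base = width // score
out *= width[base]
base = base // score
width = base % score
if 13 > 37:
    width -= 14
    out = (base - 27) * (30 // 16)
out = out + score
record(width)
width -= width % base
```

2

Transformed code:
base = width // 80
out = out * width[base]
base = base // 80
width = base % 80
if 13 > 37:
    width = width - 14
    out = (base - 27) * (30 // 16)
out = out + 80
record(width)
width = width - width % base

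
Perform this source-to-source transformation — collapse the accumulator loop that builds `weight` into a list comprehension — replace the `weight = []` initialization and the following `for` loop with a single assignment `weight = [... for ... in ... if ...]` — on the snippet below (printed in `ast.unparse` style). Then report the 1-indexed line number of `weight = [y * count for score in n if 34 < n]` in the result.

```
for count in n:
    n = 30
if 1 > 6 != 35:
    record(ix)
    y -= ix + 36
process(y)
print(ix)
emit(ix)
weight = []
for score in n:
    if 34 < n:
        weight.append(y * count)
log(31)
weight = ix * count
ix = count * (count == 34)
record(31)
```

Transformed code:
for count in n:
    n = 30
if 1 > 6 != 35:
    record(ix)
    y -= ix + 36
process(y)
print(ix)
emit(ix)
weight = [y * count for score in n if 34 < n]
log(31)
weight = ix * count
ix = count * (count == 34)
record(31)

9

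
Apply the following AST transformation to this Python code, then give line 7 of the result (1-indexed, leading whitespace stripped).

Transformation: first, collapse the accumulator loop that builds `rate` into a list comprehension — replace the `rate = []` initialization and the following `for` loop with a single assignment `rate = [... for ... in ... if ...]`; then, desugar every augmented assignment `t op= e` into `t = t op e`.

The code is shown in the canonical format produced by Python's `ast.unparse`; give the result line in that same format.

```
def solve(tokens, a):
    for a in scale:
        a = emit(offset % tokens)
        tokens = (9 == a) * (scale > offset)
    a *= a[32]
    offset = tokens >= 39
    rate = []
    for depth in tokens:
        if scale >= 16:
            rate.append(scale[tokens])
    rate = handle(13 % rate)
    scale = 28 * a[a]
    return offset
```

Transformed code:
def solve(tokens, a):
    for a in scale:
        a = emit(offset % tokens)
        tokens = (9 == a) * (scale > offset)
    a = a * a[32]
    offset = tokens >= 39
    rate = [scale[tokens] for depth in tokens if scale >= 16]
    rate = handle(13 % rate)
    scale = 28 * a[a]
    return offset

rate = [scale[tokens] for depth in tokens if scale >= 16]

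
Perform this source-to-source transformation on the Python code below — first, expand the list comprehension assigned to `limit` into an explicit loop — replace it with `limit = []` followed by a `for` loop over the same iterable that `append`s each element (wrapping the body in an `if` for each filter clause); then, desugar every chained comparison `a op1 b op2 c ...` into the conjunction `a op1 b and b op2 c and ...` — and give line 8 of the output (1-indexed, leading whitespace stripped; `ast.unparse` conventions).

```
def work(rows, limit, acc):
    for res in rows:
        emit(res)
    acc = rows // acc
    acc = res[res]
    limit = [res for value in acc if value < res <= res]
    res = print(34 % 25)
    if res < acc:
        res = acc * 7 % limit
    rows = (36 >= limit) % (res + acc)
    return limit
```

Transformed code:
def work(rows, limit, acc):
    for res in rows:
        emit(res)
    acc = rows // acc
    acc = res[res]
    limit = []
    for value in acc:
        if value < res and res <= res:
            limit.append(res)
    res = print(34 % 25)
    if res < acc:
        res = acc * 7 % limit
    rows = (36 >= limit) % (res + acc)
    return limit

if value < res and res <= res:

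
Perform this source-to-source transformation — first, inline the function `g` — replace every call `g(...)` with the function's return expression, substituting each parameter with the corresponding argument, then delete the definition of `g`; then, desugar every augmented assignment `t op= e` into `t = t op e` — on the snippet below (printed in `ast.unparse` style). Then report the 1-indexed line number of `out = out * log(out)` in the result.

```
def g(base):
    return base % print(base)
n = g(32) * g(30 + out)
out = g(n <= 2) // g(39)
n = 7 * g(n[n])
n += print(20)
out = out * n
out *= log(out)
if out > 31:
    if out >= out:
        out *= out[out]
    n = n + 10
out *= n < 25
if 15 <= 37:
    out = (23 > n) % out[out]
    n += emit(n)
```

Transformed code:
n = 32 % print(32) * ((30 + out) % print(30 + out))
out = (n <= 2) % print(n <= 2) // (39 % print(39))
n = 7 * (n[n] % print(n[n]))
n = n + print(20)
out = out * n
out = out * log(out)
if out > 31:
    if out >= out:
        out = out * out[out]
    n = n + 10
out = out * (n < 25)
if 15 <= 37:
    out = (23 > n) % out[out]
    n = n + emit(n)

6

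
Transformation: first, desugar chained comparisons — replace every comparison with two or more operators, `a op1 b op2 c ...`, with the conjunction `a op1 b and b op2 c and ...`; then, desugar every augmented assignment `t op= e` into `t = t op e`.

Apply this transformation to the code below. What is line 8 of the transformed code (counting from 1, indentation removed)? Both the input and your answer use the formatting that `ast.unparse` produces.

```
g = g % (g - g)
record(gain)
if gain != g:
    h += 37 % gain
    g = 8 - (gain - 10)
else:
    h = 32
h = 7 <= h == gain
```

h = 7 <= h and h == gain

Transformed code:
g = g % (g - g)
record(gain)
if gain != g:
    h = h + 37 % gain
    g = 8 - (gain - 10)
else:
    h = 32
h = 7 <= h and h == gain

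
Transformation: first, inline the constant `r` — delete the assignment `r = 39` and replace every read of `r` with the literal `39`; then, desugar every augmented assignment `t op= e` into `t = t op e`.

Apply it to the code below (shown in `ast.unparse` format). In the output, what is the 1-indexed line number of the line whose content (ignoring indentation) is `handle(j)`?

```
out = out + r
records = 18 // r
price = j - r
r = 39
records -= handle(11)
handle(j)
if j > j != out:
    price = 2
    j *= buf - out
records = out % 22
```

Transformed code:
out = out + 39
records = 18 // 39
price = j - 39
records = records - handle(11)
handle(j)
if j > j != out:
    price = 2
    j = j * (buf - out)
records = out % 22

5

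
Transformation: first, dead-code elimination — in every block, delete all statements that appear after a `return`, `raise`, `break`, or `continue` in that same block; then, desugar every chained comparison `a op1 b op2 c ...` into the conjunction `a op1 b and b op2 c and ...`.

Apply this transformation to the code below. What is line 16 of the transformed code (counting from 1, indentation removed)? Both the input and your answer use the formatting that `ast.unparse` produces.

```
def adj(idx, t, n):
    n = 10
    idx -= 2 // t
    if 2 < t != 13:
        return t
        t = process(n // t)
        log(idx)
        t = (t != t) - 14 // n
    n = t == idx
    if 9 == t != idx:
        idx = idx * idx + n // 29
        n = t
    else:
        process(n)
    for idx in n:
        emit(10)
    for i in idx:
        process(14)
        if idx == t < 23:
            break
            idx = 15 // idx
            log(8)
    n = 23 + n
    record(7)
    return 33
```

Transformed code:
def adj(idx, t, n):
    n = 10
    idx -= 2 // t
    if 2 < t and t != 13:
        return t
    n = t == idx
    if 9 == t and t != idx:
        idx = idx * idx + n // 29
        n = t
    else:
        process(n)
    for idx in n:
        emit(10)
    for i in idx:
        process(14)
        if idx == t and t < 23:
            break
    n = 23 + n
    record(7)
    return 33

if idx == t and t < 23: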